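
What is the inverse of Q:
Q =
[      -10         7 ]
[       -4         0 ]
det(Q) = 28
Q⁻¹ =
[        0      -1/4 ]
[      1/7     -5/14 ]

For a 2×2 matrix Q = [[a, b], [c, d]] with det(Q) ≠ 0, Q⁻¹ = (1/det(Q)) * [[d, -b], [-c, a]].
det(Q) = (-10)*(0) - (7)*(-4) = 0 + 28 = 28.
Q⁻¹ = (1/28) * [[0, -7], [4, -10]].
Dividing each entry by 28 and reducing:
Q⁻¹ =
[        0      -1/4 ]
[      1/7     -5/14 ]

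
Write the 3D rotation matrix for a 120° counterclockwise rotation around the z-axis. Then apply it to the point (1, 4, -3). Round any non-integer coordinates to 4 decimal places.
R = [[-1/2, -√3/2, 0], [√3/2, -1/2, 0], [0, 0, 1]]; R·(1, 4, -3) = (-3.9641, -1.1340, -3.0000)

Rotation matrix for 120° around z-axis:
cos(120°) = -1/2, sin(120°) = √3/2
R = [[-1/2, -√3/2, 0], [√3/2, -1/2, 0], [0, 0, 1]]
Apply to (1, 4, -3): R·[1, 4, -3]ᵀ = (-3.9641, -1.1340, -3.0000)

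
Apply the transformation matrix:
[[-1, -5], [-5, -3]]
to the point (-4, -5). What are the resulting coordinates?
(29, 35)

Matrix multiplication:
[[-1, -5], [-5, -3]] × [-4, -5]ᵀ
= [-1×-4 + -5×-5, -5×-4 + -3×-5]ᵀ
= [29.0000, 35.0000]ᵀ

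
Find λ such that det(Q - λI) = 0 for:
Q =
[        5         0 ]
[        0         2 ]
λ = 2, 5

Solve det(Q - λI) = 0. For a 2×2 matrix the characteristic equation is λ² - (trace)λ + det = 0.
trace(Q) = a + d = 5 + 2 = 7.
det(Q) = a*d - b*c = (5)*(2) - (0)*(0) = 10 - 0 = 10.
Characteristic equation: λ² - (7)λ + (10) = 0.
Discriminant = (7)² - 4*(10) = 49 - 40 = 9.
λ = (7 ± √9) / 2 = (7 ± 3) / 2 = 2, 5.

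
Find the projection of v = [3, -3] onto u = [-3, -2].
[9/13, 6/13]

The projection of v onto u is proj_u(v) = ((v·u) / (u·u)) · u.
v·u = (3)*(-3) + (-3)*(-2) = -3.
u·u = (-3)*(-3) + (-2)*(-2) = 13.
coefficient = -3 / 13 = -3/13.
proj_u(v) = -3/13 · [-3, -2] = [9/13, 6/13].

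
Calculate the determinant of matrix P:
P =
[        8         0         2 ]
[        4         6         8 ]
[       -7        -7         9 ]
det(P) = 908

Expand along row 0 (cofactor expansion): det(P) = a*(e*i - f*h) - b*(d*i - f*g) + c*(d*h - e*g), where the 3×3 is [[a, b, c], [d, e, f], [g, h, i]].
Minor M_00 = (6)*(9) - (8)*(-7) = 54 + 56 = 110.
Minor M_01 = (4)*(9) - (8)*(-7) = 36 + 56 = 92.
Minor M_02 = (4)*(-7) - (6)*(-7) = -28 + 42 = 14.
det(P) = (8)*(110) - (0)*(92) + (2)*(14) = 880 + 0 + 28 = 908.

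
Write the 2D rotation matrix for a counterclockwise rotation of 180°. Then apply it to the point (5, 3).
R = [[-1, 0], [0, -1]]; R·(5, 3) = (-5, -3)

Rotation matrix formula: R(θ) = [[cos θ, -sin θ], [sin θ, cos θ]]
For θ = 180°:
cos(180°) = -1
sin(180°) = 0
R = [[-1, 0], [0, -1]]
Apply to (5, 3): [-1·5 + (0)·3, 0·5 + -1·3] = (-5, -3)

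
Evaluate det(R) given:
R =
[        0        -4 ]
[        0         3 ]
det(R) = 0

For a 2×2 matrix [[a, b], [c, d]], det = a*d - b*c.
det(R) = (0)*(3) - (-4)*(0) = 0 - 0 = 0.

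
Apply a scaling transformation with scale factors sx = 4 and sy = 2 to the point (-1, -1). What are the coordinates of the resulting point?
(-4, -2)

Scaling matrix:
[[4, 0], [0, 2]]
Result: (-1 × 4, -1 × 2) = (-4, -2)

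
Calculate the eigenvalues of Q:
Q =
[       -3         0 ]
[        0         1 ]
λ = -3, 1

Solve det(Q - λI) = 0. For a 2×2 matrix the characteristic equation is λ² - (trace)λ + det = 0.
trace(Q) = a + d = -3 + 1 = -2.
det(Q) = a*d - b*c = (-3)*(1) - (0)*(0) = -3 - 0 = -3.
Characteristic equation: λ² - (-2)λ + (-3) = 0.
Discriminant = (-2)² - 4*(-3) = 4 + 12 = 16.
λ = (-2 ± √16) / 2 = (-2 ± 4) / 2 = -3, 1.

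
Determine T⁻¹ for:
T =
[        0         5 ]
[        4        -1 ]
det(T) = -20
T⁻¹ =
[     1/20       1/4 ]
[      1/5         0 ]

For a 2×2 matrix T = [[a, b], [c, d]] with det(T) ≠ 0, T⁻¹ = (1/det(T)) * [[d, -b], [-c, a]].
det(T) = (0)*(-1) - (5)*(4) = 0 - 20 = -20.
T⁻¹ = (1/-20) * [[-1, -5], [-4, 0]].
Dividing each entry by -20 and reducing:
T⁻¹ =
[     1/20       1/4 ]
[      1/5         0 ]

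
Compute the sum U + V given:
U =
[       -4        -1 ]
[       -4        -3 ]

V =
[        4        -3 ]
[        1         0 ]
U + V =
[        0        -4 ]
[       -3        -3 ]

Matrix addition is elementwise: (U+V)[i][j] = U[i][j] + V[i][j].
  (U+V)[0][0] = (-4) + (4) = 0
  (U+V)[0][1] = (-1) + (-3) = -4
  (U+V)[1][0] = (-4) + (1) = -3
  (U+V)[1][1] = (-3) + (0) = -3
U + V =
[        0        -4 ]
[       -3        -3 ]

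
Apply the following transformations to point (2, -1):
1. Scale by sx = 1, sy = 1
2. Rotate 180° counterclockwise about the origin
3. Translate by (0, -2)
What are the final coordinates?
(-2, -1)

Step 1: Scale → (2, -1)
Step 2: Rotate 180° → (-2, 1)
Step 3: Translate → (-2, -1)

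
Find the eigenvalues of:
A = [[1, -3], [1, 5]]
λ = 2, 4

Solve det(A - λI) = 0. For a 2×2 matrix this is λ² - (trace)λ + det = 0.
trace(A) = 1 + 5 = 6.
det(A) = (1)*(5) - (-3)*(1) = 5 + 3 = 8.
Characteristic equation: λ² - (6)λ + (8) = 0.
Discriminant: (6)² - 4*(8) = 36 - 32 = 4.
Roots: λ = (6 ± √4) / 2 = 2, 4.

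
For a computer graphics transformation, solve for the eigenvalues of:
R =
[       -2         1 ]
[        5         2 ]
λ = -3, 3

Solve det(R - λI) = 0. For a 2×2 matrix the characteristic equation is λ² - (trace)λ + det = 0.
trace(R) = a + d = -2 + 2 = 0.
det(R) = a*d - b*c = (-2)*(2) - (1)*(5) = -4 - 5 = -9.
Characteristic equation: λ² - (0)λ + (-9) = 0.
Discriminant = (0)² - 4*(-9) = 0 + 36 = 36.
λ = (0 ± √36) / 2 = (0 ± 6) / 2 = -3, 3.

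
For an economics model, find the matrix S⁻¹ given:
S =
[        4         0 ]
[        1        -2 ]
det(S) = -8
S⁻¹ =
[      1/4         0 ]
[      1/8      -1/2 ]

For a 2×2 matrix S = [[a, b], [c, d]] with det(S) ≠ 0, S⁻¹ = (1/det(S)) * [[d, -b], [-c, a]].
det(S) = (4)*(-2) - (0)*(1) = -8 - 0 = -8.
S⁻¹ = (1/-8) * [[-2, 0], [-1, 4]].
Dividing each entry by -8 and reducing:
S⁻¹ =
[      1/4         0 ]
[      1/8      -1/2 ]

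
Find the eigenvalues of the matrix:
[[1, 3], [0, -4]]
λ = -4 and λ = 1

Characteristic equation: det(A - λI) = 0
λ² - (trace)λ + (det) = 0
λ² - (-3)λ + (-4) = 0
λ² + 3λ - 4 = 0
Solving: λ = -4, 1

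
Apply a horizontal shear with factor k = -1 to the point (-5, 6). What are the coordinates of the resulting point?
(-11, 6)

Shear matrix for horizontal shear with factor k = -1:
[[1, -1], [0, 1]]
Result: (-5, 6) → (-11, 6)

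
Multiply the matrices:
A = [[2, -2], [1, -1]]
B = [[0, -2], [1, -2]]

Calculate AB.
[[-2, 0], [-1, 0]]

Each entry (i,j) of AB = sum over k of A[i][k]*B[k][j].
(AB)[0][0] = (2)*(0) + (-2)*(1) = -2
(AB)[0][1] = (2)*(-2) + (-2)*(-2) = 0
(AB)[1][0] = (1)*(0) + (-1)*(1) = -1
(AB)[1][1] = (1)*(-2) + (-1)*(-2) = 0
AB = [[-2, 0], [-1, 0]]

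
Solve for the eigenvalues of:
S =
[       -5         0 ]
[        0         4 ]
λ = -5, 4

Solve det(S - λI) = 0. For a 2×2 matrix the characteristic equation is λ² - (trace)λ + det = 0.
trace(S) = a + d = -5 + 4 = -1.
det(S) = a*d - b*c = (-5)*(4) - (0)*(0) = -20 - 0 = -20.
Characteristic equation: λ² - (-1)λ + (-20) = 0.
Discriminant = (-1)² - 4*(-20) = 1 + 80 = 81.
λ = (-1 ± √81) / 2 = (-1 ± 9) / 2 = -5, 4.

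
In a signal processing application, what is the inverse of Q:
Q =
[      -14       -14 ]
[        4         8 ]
det(Q) = -56
Q⁻¹ =
[     -1/7      -1/4 ]
[     1/14       1/4 ]

For a 2×2 matrix Q = [[a, b], [c, d]] with det(Q) ≠ 0, Q⁻¹ = (1/det(Q)) * [[d, -b], [-c, a]].
det(Q) = (-14)*(8) - (-14)*(4) = -112 + 56 = -56.
Q⁻¹ = (1/-56) * [[8, 14], [-4, -14]].
Dividing each entry by -56 and reducing:
Q⁻¹ =
[     -1/7      -1/4 ]
[     1/14       1/4 ]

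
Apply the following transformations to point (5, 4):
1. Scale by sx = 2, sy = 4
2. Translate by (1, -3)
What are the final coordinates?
(11, 13)

Step 1: Scale (5, 4) by (sx, sy) = (2, 4) → (10, 16)
Step 2: Translate by (1, -3) → (11, 13)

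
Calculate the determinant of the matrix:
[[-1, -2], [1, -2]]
4

For a 2×2 matrix [[a, b], [c, d]], det = ad - bc
det = (-1)(-2) - (-2)(1) = 2 - -2 = 4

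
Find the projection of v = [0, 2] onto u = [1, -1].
[-1, 1]

The projection of v onto u is proj_u(v) = ((v·u) / (u·u)) · u.
v·u = (0)*(1) + (2)*(-1) = -2.
u·u = (1)*(1) + (-1)*(-1) = 2.
coefficient = -2 / 2 = -1.
proj_u(v) = -1 · [1, -1] = [-1, 1].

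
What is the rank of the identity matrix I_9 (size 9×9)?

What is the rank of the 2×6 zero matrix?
rank(I_9) = 9, rank(0) = 0

The identity I_9 has 9 columns that are the standard basis vectors e_1, …, e_9. These are linearly independent, so all 9 columns are pivots and rank(I_9) = 9.
The 2×6 zero matrix has every entry zero, so every row is the zero row and there are no pivots; rank(0) = 0.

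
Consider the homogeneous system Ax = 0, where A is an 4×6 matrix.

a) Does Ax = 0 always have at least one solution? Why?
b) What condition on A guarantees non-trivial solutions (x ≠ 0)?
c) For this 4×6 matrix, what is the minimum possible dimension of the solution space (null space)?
a) Yes, x = 0 is always a solution. b) When A has linearly dependent columns (rank < n). c) Minimum nullity = 2.

a) x = 0 satisfies A·0 = 0, so the zero vector is always a solution.
b) Non-trivial solutions exist iff the columns of A are linearly dependent, equivalently rank(A) < n (the number of columns).
c) By rank-nullity, rank(A) + nullity(A) = n = 6. Since A has only 4 rows, rank(A) ≤ 4, so nullity(A) ≥ 6 - 4 = 2.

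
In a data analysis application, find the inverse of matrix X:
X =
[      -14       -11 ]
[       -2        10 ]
det(X) = -162
X⁻¹ =
[    -5/81   -11/162 ]
[    -1/81      7/81 ]

For a 2×2 matrix X = [[a, b], [c, d]] with det(X) ≠ 0, X⁻¹ = (1/det(X)) * [[d, -b], [-c, a]].
det(X) = (-14)*(10) - (-11)*(-2) = -140 - 22 = -162.
X⁻¹ = (1/-162) * [[10, 11], [2, -14]].
Dividing each entry by -162 and reducing:
X⁻¹ =
[    -5/81   -11/162 ]
[    -1/81      7/81 ]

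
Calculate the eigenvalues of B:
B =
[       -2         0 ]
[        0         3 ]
λ = -2, 3

Solve det(B - λI) = 0. For a 2×2 matrix the characteristic equation is λ² - (trace)λ + det = 0.
trace(B) = a + d = -2 + 3 = 1.
det(B) = a*d - b*c = (-2)*(3) - (0)*(0) = -6 - 0 = -6.
Characteristic equation: λ² - (1)λ + (-6) = 0.
Discriminant = (1)² - 4*(-6) = 1 + 24 = 25.
λ = (1 ± √25) / 2 = (1 ± 5) / 2 = -2, 3.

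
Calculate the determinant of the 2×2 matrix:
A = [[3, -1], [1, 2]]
7

For A = [[a, b], [c, d]], det(A) = a*d - b*c.
det(A) = (3)*(2) - (-1)*(1) = 6 - -1 = 7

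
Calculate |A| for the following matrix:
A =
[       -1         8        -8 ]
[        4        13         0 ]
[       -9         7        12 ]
det(A) = -1700

Expand along row 0 (cofactor expansion): det(A) = a*(e*i - f*h) - b*(d*i - f*g) + c*(d*h - e*g), where the 3×3 is [[a, b, c], [d, e, f], [g, h, i]].
Minor M_00 = (13)*(12) - (0)*(7) = 156 - 0 = 156.
Minor M_01 = (4)*(12) - (0)*(-9) = 48 - 0 = 48.
Minor M_02 = (4)*(7) - (13)*(-9) = 28 + 117 = 145.
det(A) = (-1)*(156) - (8)*(48) + (-8)*(145) = -156 - 384 - 1160 = -1700.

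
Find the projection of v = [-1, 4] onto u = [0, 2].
[0, 4]

The projection of v onto u is proj_u(v) = ((v·u) / (u·u)) · u.
v·u = (-1)*(0) + (4)*(2) = 8.
u·u = (0)*(0) + (2)*(2) = 4.
coefficient = 8 / 4 = 2.
proj_u(v) = 2 · [0, 2] = [0, 4].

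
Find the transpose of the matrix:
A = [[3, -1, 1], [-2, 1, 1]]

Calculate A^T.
[[3, -2], [-1, 1], [1, 1]]

The transpose sends entry (i,j) to (j,i); rows become columns.
Row 0 of A: [3, -1, 1] -> column 0 of A^T.
Row 1 of A: [-2, 1, 1] -> column 1 of A^T.
A^T = [[3, -2], [-1, 1], [1, 1]]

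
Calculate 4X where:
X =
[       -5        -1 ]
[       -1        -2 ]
4X =
[      -20        -4 ]
[       -4        -8 ]

Scalar multiplication is elementwise: (4X)[i][j] = 4 * X[i][j].
  (4X)[0][0] = 4 * (-5) = -20
  (4X)[0][1] = 4 * (-1) = -4
  (4X)[1][0] = 4 * (-1) = -4
  (4X)[1][1] = 4 * (-2) = -8
4X =
[      -20        -4 ]
[       -4        -8 ]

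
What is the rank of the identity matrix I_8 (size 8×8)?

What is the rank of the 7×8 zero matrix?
rank(I_8) = 8, rank(0) = 0

The identity I_8 has 8 columns that are the standard basis vectors e_1, …, e_8. These are linearly independent, so all 8 columns are pivots and rank(I_8) = 8.
The 7×8 zero matrix has every entry zero, so every row is the zero row and there are no pivots; rank(0) = 0.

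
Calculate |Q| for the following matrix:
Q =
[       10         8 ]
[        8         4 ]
det(Q) = -24

For a 2×2 matrix [[a, b], [c, d]], det = a*d - b*c.
det(Q) = (10)*(4) - (8)*(8) = 40 - 64 = -24.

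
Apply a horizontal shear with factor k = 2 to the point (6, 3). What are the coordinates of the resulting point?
(12, 3)

Shear matrix for horizontal shear with factor k = 2:
[[1, 2], [0, 1]]
Result: (6, 3) → (12, 3)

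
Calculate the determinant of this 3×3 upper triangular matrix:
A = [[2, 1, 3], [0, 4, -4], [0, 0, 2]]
16

The determinant of a triangular matrix is the product of its diagonal entries (the off-diagonal entries above the diagonal do not affect it).
det(A) = (2) * (4) * (2) = 16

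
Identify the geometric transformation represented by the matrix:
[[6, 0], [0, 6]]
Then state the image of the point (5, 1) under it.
uniform scaling by factor 6; image of (5, 1) is (30, 6)

This is a diagonal matrix with equal entries 6, so it scales both axes by the same factor 6.
The matrix [[6, 0], [0, 6]] represents: uniform scaling by factor 6.
Applying it to (5, 1): [6·5 + 0·1, 0·5 + 6·1] = (30, 6).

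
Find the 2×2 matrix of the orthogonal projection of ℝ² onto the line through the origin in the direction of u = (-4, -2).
[[4/5, 2/5], [2/5, 1/5]]

The orthogonal projection onto the line spanned by a nonzero vector u = (a, b) has matrix P = (u uᵀ) / (uᵀ u) = (1/(a² + b²)) · [[a², ab], [ab, b²]].
Here u = (-4, -2), so a² + b² = 16 + 4 = 20.
P = (1/20) · [[16, 8], [8, 4]] = [[4/5, 2/5], [2/5, 1/5]].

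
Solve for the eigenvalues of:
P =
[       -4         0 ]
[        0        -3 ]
λ = -4, -3

Solve det(P - λI) = 0. For a 2×2 matrix the characteristic equation is λ² - (trace)λ + det = 0.
trace(P) = a + d = -4 - 3 = -7.
det(P) = a*d - b*c = (-4)*(-3) - (0)*(0) = 12 - 0 = 12.
Characteristic equation: λ² - (-7)λ + (12) = 0.
Discriminant = (-7)² - 4*(12) = 49 - 48 = 1.
λ = (-7 ± √1) / 2 = (-7 ± 1) / 2 = -4, -3.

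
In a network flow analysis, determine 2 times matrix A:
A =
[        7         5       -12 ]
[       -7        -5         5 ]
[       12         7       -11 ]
2A =
[       14        10       -24 ]
[      -14       -10        10 ]
[       24        14       -22 ]

Scalar multiplication is elementwise: (2A)[i][j] = 2 * A[i][j].
  (2A)[0][0] = 2 * (7) = 14
  (2A)[0][1] = 2 * (5) = 10
  (2A)[0][2] = 2 * (-12) = -24
  (2A)[1][0] = 2 * (-7) = -14
  (2A)[1][1] = 2 * (-5) = -10
  (2A)[1][2] = 2 * (5) = 10
  (2A)[2][0] = 2 * (12) = 24
  (2A)[2][1] = 2 * (7) = 14
  (2A)[2][2] = 2 * (-11) = -22
2A =
[       14        10       -24 ]
[      -14       -10        10 ]
[       24        14       -22 ]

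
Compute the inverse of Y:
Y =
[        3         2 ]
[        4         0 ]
det(Y) = -8
Y⁻¹ =
[        0       1/4 ]
[      1/2      -3/8 ]

For a 2×2 matrix Y = [[a, b], [c, d]] with det(Y) ≠ 0, Y⁻¹ = (1/det(Y)) * [[d, -b], [-c, a]].
det(Y) = (3)*(0) - (2)*(4) = 0 - 8 = -8.
Y⁻¹ = (1/-8) * [[0, -2], [-4, 3]].
Dividing each entry by -8 and reducing:
Y⁻¹ =
[        0       1/4 ]
[      1/2      -3/8 ]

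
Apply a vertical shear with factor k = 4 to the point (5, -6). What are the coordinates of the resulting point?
(5, 14)

Shear matrix for vertical shear with factor k = 4:
[[1, 0], [4, 1]]
Result: (5, -6) → (5, 14)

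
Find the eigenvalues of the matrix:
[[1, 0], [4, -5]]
λ = -5 and λ = 1

Characteristic equation: det(A - λI) = 0
λ² - (trace)λ + (det) = 0
λ² - (-4)λ + (-5) = 0
λ² + 4λ - 5 = 0
Solving: λ = -5, 1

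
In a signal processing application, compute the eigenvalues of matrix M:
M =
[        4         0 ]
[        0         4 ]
λ = 4, 4

Solve det(M - λI) = 0. For a 2×2 matrix the characteristic equation is λ² - (trace)λ + det = 0.
trace(M) = a + d = 4 + 4 = 8.
det(M) = a*d - b*c = (4)*(4) - (0)*(0) = 16 - 0 = 16.
Characteristic equation: λ² - (8)λ + (16) = 0.
Discriminant = (8)² - 4*(16) = 64 - 64 = 0.
λ = (8 ± √0) / 2 = (8 ± 0) / 2 = 4, 4.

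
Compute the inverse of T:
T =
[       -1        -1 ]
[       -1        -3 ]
det(T) = 2
T⁻¹ =
[     -3/2       1/2 ]
[      1/2      -1/2 ]

For a 2×2 matrix T = [[a, b], [c, d]] with det(T) ≠ 0, T⁻¹ = (1/det(T)) * [[d, -b], [-c, a]].
det(T) = (-1)*(-3) - (-1)*(-1) = 3 - 1 = 2.
T⁻¹ = (1/2) * [[-3, 1], [1, -1]].
Dividing each entry by 2 and reducing:
T⁻¹ =
[     -3/2       1/2 ]
[      1/2      -1/2 ]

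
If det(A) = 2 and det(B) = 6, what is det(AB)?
12

Use the multiplicative property of determinants: det(AB) = det(A)*det(B).
det(AB) = (2)*(6) = 12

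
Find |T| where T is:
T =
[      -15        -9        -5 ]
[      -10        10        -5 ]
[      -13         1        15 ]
det(T) = -4860

Expand along row 0 (cofactor expansion): det(T) = a*(e*i - f*h) - b*(d*i - f*g) + c*(d*h - e*g), where the 3×3 is [[a, b, c], [d, e, f], [g, h, i]].
Minor M_00 = (10)*(15) - (-5)*(1) = 150 + 5 = 155.
Minor M_01 = (-10)*(15) - (-5)*(-13) = -150 - 65 = -215.
Minor M_02 = (-10)*(1) - (10)*(-13) = -10 + 130 = 120.
det(T) = (-15)*(155) - (-9)*(-215) + (-5)*(120) = -2325 - 1935 - 600 = -4860.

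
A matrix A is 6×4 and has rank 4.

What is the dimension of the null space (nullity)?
0

The rank-nullity theorem for an m×n matrix states:
rank(A) + nullity(A) = n (the number of columns).
Here n = 4 and rank(A) = 4, so nullity(A) = 4 - 4 = 0.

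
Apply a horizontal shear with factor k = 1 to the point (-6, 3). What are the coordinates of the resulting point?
(-3, 3)

Shear matrix for horizontal shear with factor k = 1:
[[1, 1], [0, 1]]
Result: (-6, 3) → (-3, 3)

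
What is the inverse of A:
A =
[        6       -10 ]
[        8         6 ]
det(A) = 116
A⁻¹ =
[     3/58      5/58 ]
[    -2/29      3/58 ]

For a 2×2 matrix A = [[a, b], [c, d]] with det(A) ≠ 0, A⁻¹ = (1/det(A)) * [[d, -b], [-c, a]].
det(A) = (6)*(6) - (-10)*(8) = 36 + 80 = 116.
A⁻¹ = (1/116) * [[6, 10], [-8, 6]].
Dividing each entry by 116 and reducing:
A⁻¹ =
[     3/58      5/58 ]
[    -2/29      3/58 ]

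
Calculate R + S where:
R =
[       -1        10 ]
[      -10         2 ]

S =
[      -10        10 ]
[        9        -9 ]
R + S =
[      -11        20 ]
[       -1        -7 ]

Matrix addition is elementwise: (R+S)[i][j] = R[i][j] + S[i][j].
  (R+S)[0][0] = (-1) + (-10) = -11
  (R+S)[0][1] = (10) + (10) = 20
  (R+S)[1][0] = (-10) + (9) = -1
  (R+S)[1][1] = (2) + (-9) = -7
R + S =
[      -11        20 ]
[       -1        -7 ]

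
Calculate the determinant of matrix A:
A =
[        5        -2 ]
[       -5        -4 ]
det(A) = -30

For a 2×2 matrix [[a, b], [c, d]], det = a*d - b*c.
det(A) = (5)*(-4) - (-2)*(-5) = -20 - 10 = -30.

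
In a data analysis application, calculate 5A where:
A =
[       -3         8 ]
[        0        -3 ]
5A =
[      -15        40 ]
[        0       -15 ]

Scalar multiplication is elementwise: (5A)[i][j] = 5 * A[i][j].
  (5A)[0][0] = 5 * (-3) = -15
  (5A)[0][1] = 5 * (8) = 40
  (5A)[1][0] = 5 * (0) = 0
  (5A)[1][1] = 5 * (-3) = -15
5A =
[      -15        40 ]
[        0       -15 ]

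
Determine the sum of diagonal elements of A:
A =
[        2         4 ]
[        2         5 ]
tr(A) = 2 + 5 = 7

The trace of a square matrix is the sum of its diagonal entries.
Diagonal entries of A: A[0][0] = 2, A[1][1] = 5.
tr(A) = 2 + 5 = 7.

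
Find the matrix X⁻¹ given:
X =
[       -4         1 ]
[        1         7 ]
det(X) = -29
X⁻¹ =
[    -7/29      1/29 ]
[     1/29      4/29 ]

For a 2×2 matrix X = [[a, b], [c, d]] with det(X) ≠ 0, X⁻¹ = (1/det(X)) * [[d, -b], [-c, a]].
det(X) = (-4)*(7) - (1)*(1) = -28 - 1 = -29.
X⁻¹ = (1/-29) * [[7, -1], [-1, -4]].
Dividing each entry by -29 and reducing:
X⁻¹ =
[    -7/29      1/29 ]
[     1/29      4/29 ]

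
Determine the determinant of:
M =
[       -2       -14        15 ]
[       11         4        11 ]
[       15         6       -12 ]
det(M) = -3840

Expand along row 0 (cofactor expansion): det(M) = a*(e*i - f*h) - b*(d*i - f*g) + c*(d*h - e*g), where the 3×3 is [[a, b, c], [d, e, f], [g, h, i]].
Minor M_00 = (4)*(-12) - (11)*(6) = -48 - 66 = -114.
Minor M_01 = (11)*(-12) - (11)*(15) = -132 - 165 = -297.
Minor M_02 = (11)*(6) - (4)*(15) = 66 - 60 = 6.
det(M) = (-2)*(-114) - (-14)*(-297) + (15)*(6) = 228 - 4158 + 90 = -3840.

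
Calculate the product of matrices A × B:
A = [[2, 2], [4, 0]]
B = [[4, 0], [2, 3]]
[[12, 6], [16, 0]]

Matrix multiplication:
C[0][0] = 2×4 + 2×2 = 12
C[0][1] = 2×0 + 2×3 = 6
C[1][0] = 4×4 + 0×2 = 16
C[1][1] = 4×0 + 0×3 = 0
Result: [[12, 6], [16, 0]]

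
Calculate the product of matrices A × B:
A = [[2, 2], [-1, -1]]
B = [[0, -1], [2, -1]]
[[4, -4], [-2, 2]]

Matrix multiplication:
C[0][0] = 2×0 + 2×2 = 4
C[0][1] = 2×-1 + 2×-1 = -4
C[1][0] = -1×0 + -1×2 = -2
C[1][1] = -1×-1 + -1×-1 = 2
Result: [[4, -4], [-2, 2]]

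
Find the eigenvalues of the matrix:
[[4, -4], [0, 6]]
λ = 4 and λ = 6

Characteristic equation: det(A - λI) = 0
λ² - (trace)λ + (det) = 0
λ² - (10)λ + (24) = 0
λ² - 10λ + 24 = 0
Solving: λ = 4, 6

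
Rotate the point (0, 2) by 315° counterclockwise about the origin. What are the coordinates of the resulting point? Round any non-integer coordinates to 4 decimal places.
(1.4142, 1.4142)

Rotation matrix R(θ) = [[cos θ, -sin θ], [sin θ, cos θ]]; for θ = 315°:
R = [[√2/2, √2/2], [-√2/2, √2/2]]
Result: R × [0, 2]ᵀ = [√2/2·0 + (√2/2)·2, -√2/2·0 + (√2/2)·2]ᵀ = (1.4142, 1.4142)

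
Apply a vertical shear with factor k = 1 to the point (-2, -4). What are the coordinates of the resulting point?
(-2, -6)

Shear matrix for vertical shear with factor k = 1:
[[1, 0], [1, 1]]
Result: (-2, -4) → (-2, -6)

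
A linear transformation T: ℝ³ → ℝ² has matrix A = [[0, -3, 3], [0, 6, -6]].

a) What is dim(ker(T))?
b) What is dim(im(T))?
dim(ker) = 2, dim(im) = 1

Observe that row 2 = -2 × row 1 (so the rows are linearly dependent).
Thus rank(A) = 1 (only one linearly independent row).
dim(im(T)) = rank(A) = 1.
By the rank-nullity theorem applied to T: ℝ³ → ℝ², rank(A) + nullity(A) = 3 (the domain dimension), so dim(ker(T)) = 3 - 1 = 2.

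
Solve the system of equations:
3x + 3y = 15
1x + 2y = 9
x = 1, y = 4

Use elimination (row reduction):
Equation 1: 3x + 3y = 15.
Equation 2: 1x + 2y = 9.
Multiply Eq1 by 1 and Eq2 by 3: 3x + 3y = 15;  3x + 6y = 27.
Subtract: (3)y = 12, so y = 4.
Back-substitute into Eq1: 3x + 3*(4) = 15, so x = 1.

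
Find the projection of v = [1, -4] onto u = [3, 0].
[1, 0]

The projection of v onto u is proj_u(v) = ((v·u) / (u·u)) · u.
v·u = (1)*(3) + (-4)*(0) = 3.
u·u = (3)*(3) + (0)*(0) = 9.
coefficient = 3 / 9 = 1/3.
proj_u(v) = 1/3 · [3, 0] = [1, 0].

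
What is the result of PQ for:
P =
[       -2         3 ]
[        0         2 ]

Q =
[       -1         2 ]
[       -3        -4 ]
PQ =
[       -7       -16 ]
[       -6        -8 ]

Matrix multiplication: (PQ)[i][j] = sum over k of P[i][k] * Q[k][j].
  (PQ)[0][0] = (-2)*(-1) + (3)*(-3) = -7
  (PQ)[0][1] = (-2)*(2) + (3)*(-4) = -16
  (PQ)[1][0] = (0)*(-1) + (2)*(-3) = -6
  (PQ)[1][1] = (0)*(2) + (2)*(-4) = -8
PQ =
[       -7       -16 ]
[       -6        -8 ]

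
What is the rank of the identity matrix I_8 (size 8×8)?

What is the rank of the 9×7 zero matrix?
rank(I_8) = 8, rank(0) = 0

The identity I_8 has 8 columns that are the standard basis vectors e_1, …, e_8. These are linearly independent, so all 8 columns are pivots and rank(I_8) = 8.
The 9×7 zero matrix has every entry zero, so every row is the zero row and there are no pivots; rank(0) = 0.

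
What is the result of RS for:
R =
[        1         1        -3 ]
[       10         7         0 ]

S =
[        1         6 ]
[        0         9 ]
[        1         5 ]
RS =
[       -2         0 ]
[       10       123 ]

Matrix multiplication: (RS)[i][j] = sum over k of R[i][k] * S[k][j].
  (RS)[0][0] = (1)*(1) + (1)*(0) + (-3)*(1) = -2
  (RS)[0][1] = (1)*(6) + (1)*(9) + (-3)*(5) = 0
  (RS)[1][0] = (10)*(1) + (7)*(0) + (0)*(1) = 10
  (RS)[1][1] = (10)*(6) + (7)*(9) + (0)*(5) = 123
RS =
[       -2         0 ]
[       10       123 ]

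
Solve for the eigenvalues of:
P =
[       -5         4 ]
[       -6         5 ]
λ = -1, 1

Solve det(P - λI) = 0. For a 2×2 matrix the characteristic equation is λ² - (trace)λ + det = 0.
trace(P) = a + d = -5 + 5 = 0.
det(P) = a*d - b*c = (-5)*(5) - (4)*(-6) = -25 + 24 = -1.
Characteristic equation: λ² - (0)λ + (-1) = 0.
Discriminant = (0)² - 4*(-1) = 0 + 4 = 4.
λ = (0 ± √4) / 2 = (0 ± 2) / 2 = -1, 1.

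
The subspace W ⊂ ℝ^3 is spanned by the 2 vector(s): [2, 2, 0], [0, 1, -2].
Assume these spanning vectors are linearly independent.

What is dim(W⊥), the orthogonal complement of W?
dim(W⊥) = 1

For any subspace W of ℝ^n, dim(W) + dim(W⊥) = n (the whole-space dimension).
Here the given 2 vectors are linearly independent, so dim(W) = 2.
Thus dim(W⊥) = n - dim(W) = 3 - 2 = 1.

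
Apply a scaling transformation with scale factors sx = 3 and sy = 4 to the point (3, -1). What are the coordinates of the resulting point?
(9, -4)

Scaling matrix:
[[3, 0], [0, 4]]
Result: (3 × 3, -1 × 4) = (9, -4)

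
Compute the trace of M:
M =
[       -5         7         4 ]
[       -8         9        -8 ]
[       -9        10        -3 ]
tr(M) = -5 + 9 - 3 = 1

The trace of a square matrix is the sum of its diagonal entries.
Diagonal entries of M: M[0][0] = -5, M[1][1] = 9, M[2][2] = -3.
tr(M) = -5 + 9 - 3 = 1.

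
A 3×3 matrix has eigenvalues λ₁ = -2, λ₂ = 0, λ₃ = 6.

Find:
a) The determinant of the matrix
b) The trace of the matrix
det = 0, trace = 4

Two standard eigenvalue identities:
- det(A) equals the product of the eigenvalues (counted with multiplicity).
- trace(A) equals the sum of the eigenvalues.
det(A) = (-2)*(0)*(6) = 0.
trace(A) = -2 + 0 + 6 = 4.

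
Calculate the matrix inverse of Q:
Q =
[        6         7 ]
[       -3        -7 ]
det(Q) = -21
Q⁻¹ =
[      1/3       1/3 ]
[     -1/7      -2/7 ]

For a 2×2 matrix Q = [[a, b], [c, d]] with det(Q) ≠ 0, Q⁻¹ = (1/det(Q)) * [[d, -b], [-c, a]].
det(Q) = (6)*(-7) - (7)*(-3) = -42 + 21 = -21.
Q⁻¹ = (1/-21) * [[-7, -7], [3, 6]].
Dividing each entry by -21 and reducing:
Q⁻¹ =
[      1/3       1/3 ]
[     -1/7      -2/7 ]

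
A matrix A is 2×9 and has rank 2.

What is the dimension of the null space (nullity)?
7

The rank-nullity theorem for an m×n matrix states:
rank(A) + nullity(A) = n (the number of columns).
Here n = 9 and rank(A) = 2, so nullity(A) = 9 - 2 = 7.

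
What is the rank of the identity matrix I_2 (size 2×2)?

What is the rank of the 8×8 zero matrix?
rank(I_2) = 2, rank(0) = 0

The identity I_2 has 2 columns that are the standard basis vectors e_1, …, e_2. These are linearly independent, so all 2 columns are pivots and rank(I_2) = 2.
The 8×8 zero matrix has every entry zero, so every row is the zero row and there are no pivots; rank(0) = 0.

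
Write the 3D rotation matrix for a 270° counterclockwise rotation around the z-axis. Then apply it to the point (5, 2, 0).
R = [[0, 1, 0], [-1, 0, 0], [0, 0, 1]]; R·(5, 2, 0) = (2, -5, 0)

Rotation matrix for 270° around z-axis:
cos(270°) = 0, sin(270°) = -1
R = [[0, 1, 0], [-1, 0, 0], [0, 0, 1]]
Apply to (5, 2, 0): R·[5, 2, 0]ᵀ = (2, -5, 0)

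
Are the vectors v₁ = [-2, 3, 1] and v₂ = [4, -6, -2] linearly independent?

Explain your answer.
No, linearly dependent (v₂ = -2·v₁)

Check whether there is a scalar k with v₂ = k·v₁.
Comparing components, k = -2 satisfies -2·[-2, 3, 1] = [4, -6, -2].
Since v₂ is a scalar multiple of v₁, the two vectors are linearly dependent.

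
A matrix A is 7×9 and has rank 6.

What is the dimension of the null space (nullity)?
3

The rank-nullity theorem for an m×n matrix states:
rank(A) + nullity(A) = n (the number of columns).
Here n = 9 and rank(A) = 6, so nullity(A) = 9 - 6 = 3.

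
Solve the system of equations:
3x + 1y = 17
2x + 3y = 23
x = 4, y = 5

Use elimination (row reduction):
Equation 1: 3x + 1y = 17.
Equation 2: 2x + 3y = 23.
Multiply Eq1 by 2 and Eq2 by 3: 6x + 2y = 34;  6x + 9y = 69.
Subtract: (7)y = 35, so y = 5.
Back-substitute into Eq1: 3x + 1*(5) = 17, so x = 4.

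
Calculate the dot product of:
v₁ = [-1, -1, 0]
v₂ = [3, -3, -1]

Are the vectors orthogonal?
0, Yes

The dot product is the sum of products of corresponding components.
v₁·v₂ = (-1)*(3) + (-1)*(-3) + (0)*(-1) = -3 + 3 + 0 = 0.
Two vectors are orthogonal iff their dot product is 0; here the dot product is 0, so the vectors are orthogonal.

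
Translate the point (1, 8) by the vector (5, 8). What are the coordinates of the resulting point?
(6, 16)

Translation by (5, 8):
x' = 1 + 5 = 6
y' = 8 + 8 = 16
Homogeneous matrix: [[1, 0, 5], [0, 1, 8], [0, 0, 1]]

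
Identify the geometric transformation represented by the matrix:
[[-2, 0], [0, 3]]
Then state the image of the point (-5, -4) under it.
non-uniform scaling by (-2, 3); image of (-5, -4) is (10, -12)

This is diagonal with distinct entries, so it scales the x-axis by -2 and the y-axis by 3.
The matrix [[-2, 0], [0, 3]] represents: non-uniform scaling by (-2, 3).
Applying it to (-5, -4): [-2·-5 + 0·-4, 0·-5 + 3·-4] = (10, -12).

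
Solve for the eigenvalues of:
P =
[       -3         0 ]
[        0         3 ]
λ = -3, 3

Solve det(P - λI) = 0. For a 2×2 matrix the characteristic equation is λ² - (trace)λ + det = 0.
trace(P) = a + d = -3 + 3 = 0.
det(P) = a*d - b*c = (-3)*(3) - (0)*(0) = -9 - 0 = -9.
Characteristic equation: λ² - (0)λ + (-9) = 0.
Discriminant = (0)² - 4*(-9) = 0 + 36 = 36.
λ = (0 ± √36) / 2 = (0 ± 6) / 2 = -3, 3.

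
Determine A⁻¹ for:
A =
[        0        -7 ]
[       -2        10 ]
det(A) = -14
A⁻¹ =
[     -5/7      -1/2 ]
[     -1/7         0 ]

For a 2×2 matrix A = [[a, b], [c, d]] with det(A) ≠ 0, A⁻¹ = (1/det(A)) * [[d, -b], [-c, a]].
det(A) = (0)*(10) - (-7)*(-2) = 0 - 14 = -14.
A⁻¹ = (1/-14) * [[10, 7], [2, 0]].
Dividing each entry by -14 and reducing:
A⁻¹ =
[     -5/7      -1/2 ]
[     -1/7         0 ]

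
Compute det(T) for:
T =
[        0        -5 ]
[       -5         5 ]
det(T) = -25

For a 2×2 matrix [[a, b], [c, d]], det = a*d - b*c.
det(T) = (0)*(5) - (-5)*(-5) = 0 - 25 = -25.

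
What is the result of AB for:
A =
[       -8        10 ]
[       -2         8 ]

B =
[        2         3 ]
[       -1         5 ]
AB =
[      -26        26 ]
[      -12        34 ]

Matrix multiplication: (AB)[i][j] = sum over k of A[i][k] * B[k][j].
  (AB)[0][0] = (-8)*(2) + (10)*(-1) = -26
  (AB)[0][1] = (-8)*(3) + (10)*(5) = 26
  (AB)[1][0] = (-2)*(2) + (8)*(-1) = -12
  (AB)[1][1] = (-2)*(3) + (8)*(5) = 34
AB =
[      -26        26 ]
[      -12        34 ]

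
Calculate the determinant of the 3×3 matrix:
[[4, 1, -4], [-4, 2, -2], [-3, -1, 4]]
6

Expansion along first row:
det = 4·det([[2,-2],[-1,4]]) - 1·det([[-4,-2],[-3,4]]) + -4·det([[-4,2],[-3,-1]])
    = 4·(2·4 - -2·-1) - 1·(-4·4 - -2·-3) + -4·(-4·-1 - 2·-3)
    = 4·6 - 1·-22 + -4·10
    = 24 + 22 + -40 = 6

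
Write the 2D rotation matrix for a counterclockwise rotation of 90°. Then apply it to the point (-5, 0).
R = [[0, -1], [1, 0]]; R·(-5, 0) = (0, -5)

Rotation matrix formula: R(θ) = [[cos θ, -sin θ], [sin θ, cos θ]]
For θ = 90°:
cos(90°) = 0
sin(90°) = 1
R = [[0, -1], [1, 0]]
Apply to (-5, 0): [0·-5 + (-1)·0, 1·-5 + 0·0] = (0, -5)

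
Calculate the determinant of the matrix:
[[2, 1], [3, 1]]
-1

For a 2×2 matrix [[a, b], [c, d]], det = ad - bc
det = (2)(1) - (1)(3) = 2 - 3 = -1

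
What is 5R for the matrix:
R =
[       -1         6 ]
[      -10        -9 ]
5R =
[       -5        30 ]
[      -50       -45 ]

Scalar multiplication is elementwise: (5R)[i][j] = 5 * R[i][j].
  (5R)[0][0] = 5 * (-1) = -5
  (5R)[0][1] = 5 * (6) = 30
  (5R)[1][0] = 5 * (-10) = -50
  (5R)[1][1] = 5 * (-9) = -45
5R =
[       -5        30 ]
[      -50       -45 ]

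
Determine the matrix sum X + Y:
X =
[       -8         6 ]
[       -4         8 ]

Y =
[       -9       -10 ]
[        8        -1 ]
X + Y =
[      -17        -4 ]
[        4         7 ]

Matrix addition is elementwise: (X+Y)[i][j] = X[i][j] + Y[i][j].
  (X+Y)[0][0] = (-8) + (-9) = -17
  (X+Y)[0][1] = (6) + (-10) = -4
  (X+Y)[1][0] = (-4) + (8) = 4
  (X+Y)[1][1] = (8) + (-1) = 7
X + Y =
[      -17        -4 ]
[        4         7 ]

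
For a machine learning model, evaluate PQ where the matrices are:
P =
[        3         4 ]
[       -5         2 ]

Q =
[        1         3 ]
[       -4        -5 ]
PQ =
[      -13       -11 ]
[      -13       -25 ]

Matrix multiplication: (PQ)[i][j] = sum over k of P[i][k] * Q[k][j].
  (PQ)[0][0] = (3)*(1) + (4)*(-4) = -13
  (PQ)[0][1] = (3)*(3) + (4)*(-5) = -11
  (PQ)[1][0] = (-5)*(1) + (2)*(-4) = -13
  (PQ)[1][1] = (-5)*(3) + (2)*(-5) = -25
PQ =
[      -13       -11 ]
[      -13       -25 ]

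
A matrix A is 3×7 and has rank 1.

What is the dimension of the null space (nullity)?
6

The rank-nullity theorem for an m×n matrix states:
rank(A) + nullity(A) = n (the number of columns).
Here n = 7 and rank(A) = 1, so nullity(A) = 7 - 1 = 6.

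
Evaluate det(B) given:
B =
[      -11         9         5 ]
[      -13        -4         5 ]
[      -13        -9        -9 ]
det(B) = -2204

Expand along row 0 (cofactor expansion): det(B) = a*(e*i - f*h) - b*(d*i - f*g) + c*(d*h - e*g), where the 3×3 is [[a, b, c], [d, e, f], [g, h, i]].
Minor M_00 = (-4)*(-9) - (5)*(-9) = 36 + 45 = 81.
Minor M_01 = (-13)*(-9) - (5)*(-13) = 117 + 65 = 182.
Minor M_02 = (-13)*(-9) - (-4)*(-13) = 117 - 52 = 65.
det(B) = (-11)*(81) - (9)*(182) + (5)*(65) = -891 - 1638 + 325 = -2204.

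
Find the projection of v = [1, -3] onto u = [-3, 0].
[1, 0]

The projection of v onto u is proj_u(v) = ((v·u) / (u·u)) · u.
v·u = (1)*(-3) + (-3)*(0) = -3.
u·u = (-3)*(-3) + (0)*(0) = 9.
coefficient = -3 / 9 = -1/3.
proj_u(v) = -1/3 · [-3, 0] = [1, 0].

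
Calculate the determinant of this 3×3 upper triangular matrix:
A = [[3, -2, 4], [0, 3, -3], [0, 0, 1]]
9

The determinant of a triangular matrix is the product of its diagonal entries (the off-diagonal entries above the diagonal do not affect it).
det(A) = (3) * (3) * (1) = 9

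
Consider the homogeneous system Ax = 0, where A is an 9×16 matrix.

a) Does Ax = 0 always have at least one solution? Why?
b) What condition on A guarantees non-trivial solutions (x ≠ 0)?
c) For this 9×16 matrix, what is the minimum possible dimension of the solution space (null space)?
a) Yes, x = 0 is always a solution. b) When A has linearly dependent columns (rank < n). c) Minimum nullity = 7.

a) x = 0 satisfies A·0 = 0, so the zero vector is always a solution.
b) Non-trivial solutions exist iff the columns of A are linearly dependent, equivalently rank(A) < n (the number of columns).
c) By rank-nullity, rank(A) + nullity(A) = n = 16. Since A has only 9 rows, rank(A) ≤ 9, so nullity(A) ≥ 16 - 9 = 7.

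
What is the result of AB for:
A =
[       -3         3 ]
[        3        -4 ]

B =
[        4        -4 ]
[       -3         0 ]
AB =
[      -21        12 ]
[       24       -12 ]

Matrix multiplication: (AB)[i][j] = sum over k of A[i][k] * B[k][j].
  (AB)[0][0] = (-3)*(4) + (3)*(-3) = -21
  (AB)[0][1] = (-3)*(-4) + (3)*(0) = 12
  (AB)[1][0] = (3)*(4) + (-4)*(-3) = 24
  (AB)[1][1] = (3)*(-4) + (-4)*(0) = -12
AB =
[      -21        12 ]
[       24       -12 ]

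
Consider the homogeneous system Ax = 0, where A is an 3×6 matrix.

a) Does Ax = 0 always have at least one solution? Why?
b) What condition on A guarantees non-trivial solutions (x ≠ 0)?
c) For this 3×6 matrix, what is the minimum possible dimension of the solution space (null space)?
a) Yes, x = 0 is always a solution. b) When A has linearly dependent columns (rank < n). c) Minimum nullity = 3.

a) x = 0 satisfies A·0 = 0, so the zero vector is always a solution.
b) Non-trivial solutions exist iff the columns of A are linearly dependent, equivalently rank(A) < n (the number of columns).
c) By rank-nullity, rank(A) + nullity(A) = n = 6. Since A has only 3 rows, rank(A) ≤ 3, so nullity(A) ≥ 6 - 3 = 3.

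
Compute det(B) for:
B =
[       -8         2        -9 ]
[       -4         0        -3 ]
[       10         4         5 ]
det(B) = 28

Expand along row 0 (cofactor expansion): det(B) = a*(e*i - f*h) - b*(d*i - f*g) + c*(d*h - e*g), where the 3×3 is [[a, b, c], [d, e, f], [g, h, i]].
Minor M_00 = (0)*(5) - (-3)*(4) = 0 + 12 = 12.
Minor M_01 = (-4)*(5) - (-3)*(10) = -20 + 30 = 10.
Minor M_02 = (-4)*(4) - (0)*(10) = -16 - 0 = -16.
det(B) = (-8)*(12) - (2)*(10) + (-9)*(-16) = -96 - 20 + 144 = 28.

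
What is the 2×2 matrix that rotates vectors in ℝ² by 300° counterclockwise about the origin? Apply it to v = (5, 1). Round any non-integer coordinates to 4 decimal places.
R = [[1/2, √3/2], [-√3/2, 1/2]]; R·v = (3.3660, -3.8301)

A counterclockwise rotation by angle θ in ℝ² has matrix R(θ) = [[cos θ, -sin θ], [sin θ, cos θ]].
For θ = 300°: cos θ = 1/2, sin θ = -√3/2.
R(300°) = [[1/2, √3/2], [-√3/2, 1/2]].
R·v = [1/2·5 + (√3/2)·1, -√3/2·5 + 1/2·1] = (3.3660, -3.8301).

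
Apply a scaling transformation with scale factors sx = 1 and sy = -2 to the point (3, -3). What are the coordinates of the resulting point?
(3, 6)

Scaling matrix:
[[1, 0], [0, -2]]
Result: (3 × 1, -3 × -2) = (3, 6)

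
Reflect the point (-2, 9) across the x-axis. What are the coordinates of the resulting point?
(-2, -9)

Reflection across x-axis: (-2, 9) → (-2, -9)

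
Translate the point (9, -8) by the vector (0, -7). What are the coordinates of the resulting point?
(9, -15)

Translation by (0, -7):
x' = 9 + 0 = 9
y' = -8 + -7 = -15
Homogeneous matrix: [[1, 0, 0], [0, 1, -7], [0, 0, 1]]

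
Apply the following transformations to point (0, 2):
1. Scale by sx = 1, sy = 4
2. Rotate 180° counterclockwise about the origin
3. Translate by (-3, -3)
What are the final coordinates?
(-3, -11)

Step 1: Scale → (0, 8)
Step 2: Rotate 180° → (0, -8)
Step 3: Translate → (-3, -11)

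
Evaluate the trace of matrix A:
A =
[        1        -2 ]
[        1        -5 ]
tr(A) = 1 - 5 = -4

The trace of a square matrix is the sum of its diagonal entries.
Diagonal entries of A: A[0][0] = 1, A[1][1] = -5.
tr(A) = 1 - 5 = -4.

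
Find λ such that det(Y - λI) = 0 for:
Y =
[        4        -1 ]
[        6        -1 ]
λ = 1, 2

Solve det(Y - λI) = 0. For a 2×2 matrix the characteristic equation is λ² - (trace)λ + det = 0.
trace(Y) = a + d = 4 - 1 = 3.
det(Y) = a*d - b*c = (4)*(-1) - (-1)*(6) = -4 + 6 = 2.
Characteristic equation: λ² - (3)λ + (2) = 0.
Discriminant = (3)² - 4*(2) = 9 - 8 = 1.
λ = (3 ± √1) / 2 = (3 ± 1) / 2 = 1, 2.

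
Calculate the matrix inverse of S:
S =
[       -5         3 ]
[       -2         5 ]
det(S) = -19
S⁻¹ =
[    -5/19      3/19 ]
[    -2/19      5/19 ]

For a 2×2 matrix S = [[a, b], [c, d]] with det(S) ≠ 0, S⁻¹ = (1/det(S)) * [[d, -b], [-c, a]].
det(S) = (-5)*(5) - (3)*(-2) = -25 + 6 = -19.
S⁻¹ = (1/-19) * [[5, -3], [2, -5]].
Dividing each entry by -19 and reducing:
S⁻¹ =
[    -5/19      3/19 ]
[    -2/19      5/19 ]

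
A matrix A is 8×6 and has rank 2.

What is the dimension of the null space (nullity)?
4

The rank-nullity theorem for an m×n matrix states:
rank(A) + nullity(A) = n (the number of columns).
Here n = 6 and rank(A) = 2, so nullity(A) = 6 - 2 = 4.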